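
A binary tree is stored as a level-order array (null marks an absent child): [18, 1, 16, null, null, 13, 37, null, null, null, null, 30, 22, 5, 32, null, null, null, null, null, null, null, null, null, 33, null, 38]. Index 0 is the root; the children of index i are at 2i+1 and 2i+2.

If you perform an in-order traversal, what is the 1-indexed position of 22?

6

In-order visits the left subtree, then the node, then the right subtree.
At 18: go left to 1.
  1 is a leaf — visit 1.
Visit 18.
At 18: go right to 16.
  At 16: go left to 13.
    At 13: go left to 30.
      At 30: no left child.
      Visit 30.
      At 30: go right to 33.
        33 is a leaf — visit 33.
    Visit 13.
    At 13: go right to 22.
      At 22: no left child.
      Visit 22.
      At 22: go right to 38.
        38 is a leaf — visit 38.
  Visit 16.
  At 16: go right to 37.
    At 37: go left to 5.
      5 is a leaf — visit 5.
    Visit 37.
    At 37: go right to 32.
      32 is a leaf — visit 32.
Full in-order sequence: 1, 18, 30, 33, 13, 22, 38, 16, 5, 37, 32.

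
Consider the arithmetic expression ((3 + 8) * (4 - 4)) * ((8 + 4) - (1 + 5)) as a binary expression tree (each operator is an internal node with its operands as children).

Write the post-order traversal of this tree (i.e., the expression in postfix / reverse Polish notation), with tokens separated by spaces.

Post-order on an expression tree gives postfix notation: for each operator, emit left operand, right operand, then the operator.

3 8 + 4 4 - * 8 4 + 1 5 + - *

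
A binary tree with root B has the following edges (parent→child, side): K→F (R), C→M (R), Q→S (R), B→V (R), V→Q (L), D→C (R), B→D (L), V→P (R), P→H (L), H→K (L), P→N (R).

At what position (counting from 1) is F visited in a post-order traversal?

Post-order visits the left subtree, then the right subtree, then the node.
At B: go left to D.
  At D: no left child.
  At D: go right to C.
    At C: no left child.
    At C: go right to M.
      M is a leaf — visit M.
    Visit C.
  Visit D.
At B: go right to V.
  At V: go left to Q.
    At Q: no left child.
    At Q: go right to S.
      S is a leaf — visit S.
    Visit Q.
  At V: go right to P.
    At P: go left to H.
      At H: go left to K.
        At K: no left child.
        At K: go right to F.
          F is a leaf — visit F.
        Visit K.
      At H: no right child.
      Visit H.
    At P: go right to N.
      N is a leaf — visit N.
    Visit P.
  Visit V.
Visit B.
Full post-order sequence: M, C, D, S, Q, F, K, H, N, P, V, B.

6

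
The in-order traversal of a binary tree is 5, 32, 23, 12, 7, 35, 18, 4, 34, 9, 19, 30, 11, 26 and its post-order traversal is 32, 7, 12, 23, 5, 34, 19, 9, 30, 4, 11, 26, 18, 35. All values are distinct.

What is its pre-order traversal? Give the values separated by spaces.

35 5 23 32 12 7 18 26 11 4 30 9 34 19

The last element of post-order is the root; it splits in-order into left and right subtrees.
Root 35: left subtree has 5 nodes {5, 32, 23, 12, 7}, right has 8 {18, 4, 34, 9, 19, 30, 11, 26}.
  Root 5: left subtree has 0 nodes { }, right has 4 {32, 23, 12, 7}.
    Root 23: left subtree has 1 node {32}, right has 2 {12, 7}.
      Root 12: left subtree has 0 nodes { }, right has 1 {7}.
  Root 18: left subtree has 0 nodes { }, right has 7 {4, 34, 9, 19, 30, 11, 26}.
    Root 26: left subtree has 6 nodes {4, 34, 9, 19, 30, 11}, right has 0 { }.
      Root 11: left subtree has 5 nodes {4, 34, 9, 19, 30}, right has 0 { }.
        Root 4: left subtree has 0 nodes { }, right has 4 {34, 9, 19, 30}.
          Root 30: left subtree has 3 nodes {34, 9, 19}, right has 0 { }.
            Root 9: left subtree has 1 node {34}, right has 1 {19}.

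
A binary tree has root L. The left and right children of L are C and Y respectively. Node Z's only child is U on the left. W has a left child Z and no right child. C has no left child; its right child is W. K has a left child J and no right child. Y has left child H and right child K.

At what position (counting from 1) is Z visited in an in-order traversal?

3

In-order visits the left subtree, then the node, then the right subtree.
At L: go left to C.
  At C: no left child.
  Visit C.
  At C: go right to W.
    At W: go left to Z.
      At Z: go left to U.
        U is a leaf — visit U.
      Visit Z.
      At Z: no right child.
    Visit W.
    At W: no right child.
Visit L.
At L: go right to Y.
  At Y: go left to H.
    H is a leaf — visit H.
  Visit Y.
  At Y: go right to K.
    At K: go left to J.
      J is a leaf — visit J.
    Visit K.
    At K: no right child.
Full in-order sequence: C, U, Z, W, L, H, Y, J, K.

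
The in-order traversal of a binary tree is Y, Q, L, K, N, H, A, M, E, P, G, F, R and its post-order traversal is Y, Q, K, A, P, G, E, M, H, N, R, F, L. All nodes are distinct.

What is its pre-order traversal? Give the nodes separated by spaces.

L Q Y F N K H M A E G P R

The last element of post-order is the root; it splits in-order into left and right subtrees.
Root L: left subtree has 2 nodes {Y, Q}, right has 10 {K, N, H, A, M, E, P, G, F, R}.
  Root Q: left subtree has 1 node {Y}, right has 0 { }.
  Root F: left subtree has 8 nodes {K, N, H, A, M, E, P, G}, right has 1 {R}.
    Root N: left subtree has 1 node {K}, right has 6 {H, A, M, E, P, G}.
      Root H: left subtree has 0 nodes { }, right has 5 {A, M, E, P, G}.
        Root M: left subtree has 1 node {A}, right has 3 {E, P, G}.
          Root E: left subtree has 0 nodes { }, right has 2 {P, G}.
            Root G: left subtree has 1 node {P}, right has 0 { }.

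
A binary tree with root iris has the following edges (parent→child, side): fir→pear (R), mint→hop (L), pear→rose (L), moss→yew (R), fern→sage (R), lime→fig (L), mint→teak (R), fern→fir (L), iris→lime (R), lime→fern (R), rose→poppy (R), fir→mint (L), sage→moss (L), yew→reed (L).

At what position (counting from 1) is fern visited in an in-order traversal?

In-order visits the left subtree, then the node, then the right subtree.
At iris: no left child.
Visit iris.
At iris: go right to lime.
  At lime: go left to fig.
    fig is a leaf — visit fig.
  Visit lime.
  At lime: go right to fern.
    At fern: go left to fir.
      At fir: go left to mint.
        At mint: go left to hop.
          hop is a leaf — visit hop.
        Visit mint.
        At mint: go right to teak.
          teak is a leaf — visit teak.
      Visit fir.
      At fir: go right to pear.
        At pear: go left to rose.
          At rose: no left child.
          Visit rose.
          At rose: go right to poppy.
            poppy is a leaf — visit poppy.
        Visit pear.
        At pear: no right child.
    Visit fern.
    At fern: go right to sage.
      At sage: go left to moss.
        At moss: no left child.
        Visit moss.
        At moss: go right to yew.
          At yew: go left to reed.
            reed is a leaf — visit reed.
          Visit yew.
          At yew: no right child.
      Visit sage.
      At sage: no right child.
Full in-order sequence: iris, fig, lime, hop, mint, teak, fir, rose, poppy, pear, fern, moss, reed, yew, sage.

11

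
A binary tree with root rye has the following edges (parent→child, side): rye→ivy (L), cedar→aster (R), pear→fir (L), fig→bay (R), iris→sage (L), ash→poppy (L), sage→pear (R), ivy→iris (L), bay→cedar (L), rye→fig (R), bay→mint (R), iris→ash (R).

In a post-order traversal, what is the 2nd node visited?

pear

Post-order visits the left subtree, then the right subtree, then the node.
At rye: go left to ivy.
  At ivy: go left to iris.
    At iris: go left to sage.
      At sage: no left child.
      At sage: go right to pear.
        At pear: go left to fir.
          fir is a leaf — visit fir.
        At pear: no right child.
        Visit pear.
      Visit sage.
    At iris: go right to ash.
      At ash: go left to poppy.
        poppy is a leaf — visit poppy.
      At ash: no right child.
      Visit ash.
    Visit iris.
  At ivy: no right child.
  Visit ivy.
At rye: go right to fig.
  At fig: no left child.
  At fig: go right to bay.
    At bay: go left to cedar.
      At cedar: no left child.
      At cedar: go right to aster.
        aster is a leaf — visit aster.
      Visit cedar.
    At bay: go right to mint.
      mint is a leaf — visit mint.
    Visit bay.
  Visit fig.
Visit rye.
Full post-order sequence: fir, pear, sage, poppy, ash, iris, ivy, aster, cedar, mint, bay, fig, rye.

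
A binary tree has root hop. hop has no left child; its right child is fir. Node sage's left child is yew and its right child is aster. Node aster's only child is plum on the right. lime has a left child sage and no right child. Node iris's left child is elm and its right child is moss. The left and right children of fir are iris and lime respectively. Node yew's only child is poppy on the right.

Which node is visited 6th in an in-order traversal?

yew

In-order visits the left subtree, then the node, then the right subtree.
At hop: no left child.
Visit hop.
At hop: go right to fir.
  At fir: go left to iris.
    At iris: go left to elm.
      elm is a leaf — visit elm.
    Visit iris.
    At iris: go right to moss.
      moss is a leaf — visit moss.
  Visit fir.
  At fir: go right to lime.
    At lime: go left to sage.
      At sage: go left to yew.
        At yew: no left child.
        Visit yew.
        At yew: go right to poppy.
          poppy is a leaf — visit poppy.
      Visit sage.
      At sage: go right to aster.
        At aster: no left child.
        Visit aster.
        At aster: go right to plum.
          plum is a leaf — visit plum.
    Visit lime.
    At lime: no right child.
Full in-order sequence: hop, elm, iris, moss, fir, yew, poppy, sage, aster, plum, lime.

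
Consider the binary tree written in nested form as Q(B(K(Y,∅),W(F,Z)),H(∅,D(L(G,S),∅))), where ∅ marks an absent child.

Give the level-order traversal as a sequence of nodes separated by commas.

Q, B, H, K, W, D, Y, F, Z, L, G, S

Level-order visits nodes level by level from the root, left to right within each level.
Level 0: Q
Level 1: B, H
Level 2: K, W, D
Level 3: Y, F, Z, L
Level 4: G, S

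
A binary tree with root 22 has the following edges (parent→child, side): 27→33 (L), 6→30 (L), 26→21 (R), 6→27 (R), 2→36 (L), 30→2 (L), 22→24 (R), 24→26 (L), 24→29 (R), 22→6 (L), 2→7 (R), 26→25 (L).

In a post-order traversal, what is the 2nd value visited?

7

Post-order visits the left subtree, then the right subtree, then the node.
At 22: go left to 6.
  At 6: go left to 30.
    At 30: go left to 2.
      At 2: go left to 36.
        36 is a leaf — visit 36.
      At 2: go right to 7.
        7 is a leaf — visit 7.
      Visit 2.
    At 30: no right child.
    Visit 30.
  At 6: go right to 27.
    At 27: go left to 33.
      33 is a leaf — visit 33.
    At 27: no right child.
    Visit 27.
  Visit 6.
At 22: go right to 24.
  At 24: go left to 26.
    At 26: go left to 25.
      25 is a leaf — visit 25.
    At 26: go right to 21.
      21 is a leaf — visit 21.
    Visit 26.
  At 24: go right to 29.
    29 is a leaf — visit 29.
  Visit 24.
Visit 22.
Full post-order sequence: 36, 7, 2, 30, 33, 27, 6, 25, 21, 26, 29, 24, 22.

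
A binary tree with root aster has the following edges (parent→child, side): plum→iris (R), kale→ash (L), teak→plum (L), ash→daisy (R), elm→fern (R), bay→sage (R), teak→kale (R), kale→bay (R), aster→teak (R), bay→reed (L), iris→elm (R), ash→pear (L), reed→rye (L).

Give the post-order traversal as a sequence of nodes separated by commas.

fern, elm, iris, plum, pear, daisy, ash, rye, reed, sage, bay, kale, teak, aster

Post-order visits the left subtree, then the right subtree, then the node.
At aster: no left child.
At aster: go right to teak.
  At teak: go left to plum.
    At plum: no left child.
    At plum: go right to iris.
      At iris: no left child.
      At iris: go right to elm.
        At elm: no left child.
        At elm: go right to fern.
          fern is a leaf — visit fern.
        Visit elm.
      Visit iris.
    Visit plum.
  At teak: go right to kale.
    At kale: go left to ash.
      At ash: go left to pear.
        pear is a leaf — visit pear.
      At ash: go right to daisy.
        daisy is a leaf — visit daisy.
      Visit ash.
    At kale: go right to bay.
      At bay: go left to reed.
        At reed: go left to rye.
          rye is a leaf — visit rye.
        At reed: no right child.
        Visit reed.
      At bay: go right to sage.
        sage is a leaf — visit sage.
      Visit bay.
    Visit kale.
  Visit teak.
Visit aster.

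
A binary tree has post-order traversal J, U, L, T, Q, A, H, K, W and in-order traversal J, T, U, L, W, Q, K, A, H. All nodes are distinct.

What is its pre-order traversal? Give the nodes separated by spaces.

W T J L U K Q H A

The last element of post-order is the root; it splits in-order into left and right subtrees.
Root W: left subtree has 4 nodes {J, T, U, L}, right has 4 {Q, K, A, H}.
  Root T: left subtree has 1 node {J}, right has 2 {U, L}.
    Root L: left subtree has 1 node {U}, right has 0 { }.
  Root K: left subtree has 1 node {Q}, right has 2 {A, H}.
    Root H: left subtree has 1 node {A}, right has 0 { }.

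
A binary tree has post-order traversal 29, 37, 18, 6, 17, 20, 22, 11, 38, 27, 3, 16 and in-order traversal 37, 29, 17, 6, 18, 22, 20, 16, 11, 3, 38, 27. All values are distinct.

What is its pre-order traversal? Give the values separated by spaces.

16 22 17 37 29 6 18 20 3 11 27 38

The last element of post-order is the root; it splits in-order into left and right subtrees.
Root 16: left subtree has 7 nodes {37, 29, 17, 6, 18, 22, 20}, right has 4 {11, 3, 38, 27}.
  Root 22: left subtree has 5 nodes {37, 29, 17, 6, 18}, right has 1 {20}.
    Root 17: left subtree has 2 nodes {37, 29}, right has 2 {6, 18}.
      Root 37: left subtree has 0 nodes { }, right has 1 {29}.
      Root 6: left subtree has 0 nodes { }, right has 1 {18}.
  Root 3: left subtree has 1 node {11}, right has 2 {38, 27}.
    Root 27: left subtree has 1 node {38}, right has 0 { }.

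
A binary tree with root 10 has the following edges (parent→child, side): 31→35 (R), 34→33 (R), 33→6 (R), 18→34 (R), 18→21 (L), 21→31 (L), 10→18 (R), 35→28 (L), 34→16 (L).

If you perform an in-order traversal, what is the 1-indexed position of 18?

In-order visits the left subtree, then the node, then the right subtree.
At 10: no left child.
Visit 10.
At 10: go right to 18.
  At 18: go left to 21.
    At 21: go left to 31.
      At 31: no left child.
      Visit 31.
      At 31: go right to 35.
        At 35: go left to 28.
          28 is a leaf — visit 28.
        Visit 35.
        At 35: no right child.
    Visit 21.
    At 21: no right child.
  Visit 18.
  At 18: go right to 34.
    At 34: go left to 16.
      16 is a leaf — visit 16.
    Visit 34.
    At 34: go right to 33.
      At 33: no left child.
      Visit 33.
      At 33: go right to 6.
        6 is a leaf — visit 6.
Full in-order sequence: 10, 31, 28, 35, 21, 18, 16, 34, 33, 6.

6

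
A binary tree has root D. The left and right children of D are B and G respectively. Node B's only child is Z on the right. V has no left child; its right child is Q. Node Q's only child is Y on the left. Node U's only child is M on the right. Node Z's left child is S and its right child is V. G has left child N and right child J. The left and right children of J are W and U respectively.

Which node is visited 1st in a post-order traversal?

Post-order visits the left subtree, then the right subtree, then the node.
At D: go left to B.
  At B: no left child.
  At B: go right to Z.
    At Z: go left to S.
      S is a leaf — visit S.
    At Z: go right to V.
      At V: no left child.
      At V: go right to Q.
        At Q: go left to Y.
          Y is a leaf — visit Y.
        At Q: no right child.
        Visit Q.
      Visit V.
    Visit Z.
  Visit B.
At D: go right to G.
  At G: go left to N.
    N is a leaf — visit N.
  At G: go right to J.
    At J: go left to W.
      W is a leaf — visit W.
    At J: go right to U.
      At U: no left child.
      At U: go right to M.
        M is a leaf — visit M.
      Visit U.
    Visit J.
  Visit G.
Visit D.
Full post-order sequence: S, Y, Q, V, Z, B, N, W, M, U, J, G, D.

S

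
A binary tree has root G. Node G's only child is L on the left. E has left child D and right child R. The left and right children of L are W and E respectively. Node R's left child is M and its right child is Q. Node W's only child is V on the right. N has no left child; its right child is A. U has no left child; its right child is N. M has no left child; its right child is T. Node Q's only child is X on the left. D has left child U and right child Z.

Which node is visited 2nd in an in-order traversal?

V

In-order visits the left subtree, then the node, then the right subtree.
At G: go left to L.
  At L: go left to W.
    At W: no left child.
    Visit W.
    At W: go right to V.
      V is a leaf — visit V.
  Visit L.
  At L: go right to E.
    At E: go left to D.
      At D: go left to U.
        At U: no left child.
        Visit U.
        At U: go right to N.
          At N: no left child.
          Visit N.
          At N: go right to A.
            A is a leaf — visit A.
      Visit D.
      At D: go right to Z.
        Z is a leaf — visit Z.
    Visit E.
    At E: go right to R.
      At R: go left to M.
        At M: no left child.
        Visit M.
        At M: go right to T.
          T is a leaf — visit T.
      Visit R.
      At R: go right to Q.
        At Q: go left to X.
          X is a leaf — visit X.
        Visit Q.
        At Q: no right child.
Visit G.
At G: no right child.
Full in-order sequence: W, V, L, U, N, A, D, Z, E, M, T, R, X, Q, G.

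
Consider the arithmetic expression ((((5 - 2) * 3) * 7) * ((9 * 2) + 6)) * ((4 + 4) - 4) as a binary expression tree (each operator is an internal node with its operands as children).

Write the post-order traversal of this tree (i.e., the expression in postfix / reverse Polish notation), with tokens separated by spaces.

Post-order on an expression tree gives postfix notation: for each operator, emit left operand, right operand, then the operator.

5 2 - 3 * 7 * 9 2 * 6 + * 4 4 + 4 - *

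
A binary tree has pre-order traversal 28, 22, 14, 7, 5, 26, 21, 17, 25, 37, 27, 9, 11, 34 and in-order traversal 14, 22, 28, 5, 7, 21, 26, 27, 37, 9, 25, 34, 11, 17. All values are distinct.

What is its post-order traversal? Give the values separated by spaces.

14 22 5 21 27 9 37 34 11 25 17 26 7 28

The first element of pre-order is the root; it splits in-order into left and right subtrees.
Root 28: left subtree has 2 nodes {14, 22}, right has 11 {5, 7, 21, 26, 27, 37, 9, 25, 34, 11, 17}.
  Root 22: left subtree has 1 node {14}, right has 0 { }.
  Root 7: left subtree has 1 node {5}, right has 9 {21, 26, 27, 37, 9, 25, 34, 11, 17}.
    Root 26: left subtree has 1 node {21}, right has 7 {27, 37, 9, 25, 34, 11, 17}.
      Root 17: left subtree has 6 nodes {27, 37, 9, 25, 34, 11}, right has 0 { }.
        Root 25: left subtree has 3 nodes {27, 37, 9}, right has 2 {34, 11}.
          Root 37: left subtree has 1 node {27}, right has 1 {9}.
          Root 11: left subtree has 1 node {34}, right has 0 { }.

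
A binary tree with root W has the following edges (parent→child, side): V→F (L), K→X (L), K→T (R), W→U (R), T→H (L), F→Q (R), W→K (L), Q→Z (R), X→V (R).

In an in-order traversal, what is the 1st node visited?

X

In-order visits the left subtree, then the node, then the right subtree.
At W: go left to K.
  At K: go left to X.
    At X: no left child.
    Visit X.
    At X: go right to V.
      At V: go left to F.
        At F: no left child.
        Visit F.
        At F: go right to Q.
          At Q: no left child.
          Visit Q.
          At Q: go right to Z.
            Z is a leaf — visit Z.
      Visit V.
      At V: no right child.
  Visit K.
  At K: go right to T.
    At T: go left to H.
      H is a leaf — visit H.
    Visit T.
    At T: no right child.
Visit W.
At W: go right to U.
  U is a leaf — visit U.
Full in-order sequence: X, F, Q, Z, V, K, H, T, W, U.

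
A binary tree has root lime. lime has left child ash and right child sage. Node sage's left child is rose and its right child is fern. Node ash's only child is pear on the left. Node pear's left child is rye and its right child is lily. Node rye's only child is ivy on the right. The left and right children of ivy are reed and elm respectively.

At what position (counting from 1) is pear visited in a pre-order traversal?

Pre-order visits the node, then its left subtree, then its right subtree.
Visit lime.
At lime: go left to ash.
  Visit ash.
  At ash: go left to pear.
    Visit pear.
    At pear: go left to rye.
      Visit rye.
      At rye: no left child.
      At rye: go right to ivy.
        Visit ivy.
        At ivy: go left to reed.
          reed is a leaf — visit reed.
        At ivy: go right to elm.
          elm is a leaf — visit elm.
    At pear: go right to lily.
      lily is a leaf — visit lily.
  At ash: no right child.
At lime: go right to sage.
  Visit sage.
  At sage: go left to rose.
    rose is a leaf — visit rose.
  At sage: go right to fern.
    fern is a leaf — visit fern.
Full pre-order sequence: lime, ash, pear, rye, ivy, reed, elm, lily, sage, rose, fern.

3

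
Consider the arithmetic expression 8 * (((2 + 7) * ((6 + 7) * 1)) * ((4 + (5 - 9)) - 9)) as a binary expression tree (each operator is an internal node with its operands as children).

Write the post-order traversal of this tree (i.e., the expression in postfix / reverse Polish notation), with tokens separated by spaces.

8 2 7 + 6 7 + 1 * * 4 5 9 - + 9 - * *

Post-order on an expression tree gives postfix notation: for each operator, emit left operand, right operand, then the operator.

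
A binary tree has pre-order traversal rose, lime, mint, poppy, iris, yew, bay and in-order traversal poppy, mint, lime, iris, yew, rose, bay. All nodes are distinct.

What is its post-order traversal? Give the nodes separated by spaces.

poppy mint yew iris lime bay rose

The first element of pre-order is the root; it splits in-order into left and right subtrees.
Root rose: left subtree has 5 nodes {poppy, mint, lime, iris, yew}, right has 1 {bay}.
  Root lime: left subtree has 2 nodes {poppy, mint}, right has 2 {iris, yew}.
    Root mint: left subtree has 1 node {poppy}, right has 0 { }.
    Root iris: left subtree has 0 nodes { }, right has 1 {yew}.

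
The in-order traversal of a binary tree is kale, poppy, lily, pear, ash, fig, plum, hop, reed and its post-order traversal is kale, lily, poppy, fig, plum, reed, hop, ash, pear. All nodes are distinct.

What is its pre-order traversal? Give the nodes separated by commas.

pear, poppy, kale, lily, ash, hop, plum, fig, reed

The last element of post-order is the root; it splits in-order into left and right subtrees.
Root pear: left subtree has 3 nodes {kale, poppy, lily}, right has 5 {ash, fig, plum, hop, reed}.
  Root poppy: left subtree has 1 node {kale}, right has 1 {lily}.
  Root ash: left subtree has 0 nodes { }, right has 4 {fig, plum, hop, reed}.
    Root hop: left subtree has 2 nodes {fig, plum}, right has 1 {reed}.
      Root plum: left subtree has 1 node {fig}, right has 0 { }.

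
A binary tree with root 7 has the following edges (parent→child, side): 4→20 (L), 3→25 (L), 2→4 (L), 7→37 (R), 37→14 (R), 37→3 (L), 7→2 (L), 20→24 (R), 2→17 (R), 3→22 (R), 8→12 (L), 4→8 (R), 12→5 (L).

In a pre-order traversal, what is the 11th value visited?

Pre-order visits the node, then its left subtree, then its right subtree.
Visit 7.
At 7: go left to 2.
  Visit 2.
  At 2: go left to 4.
    Visit 4.
    At 4: go left to 20.
      Visit 20.
      At 20: no left child.
      At 20: go right to 24.
        24 is a leaf — visit 24.
    At 4: go right to 8.
      Visit 8.
      At 8: go left to 12.
        Visit 12.
        At 12: go left to 5.
          5 is a leaf — visit 5.
        At 12: no right child.
      At 8: no right child.
  At 2: go right to 17.
    17 is a leaf — visit 17.
At 7: go right to 37.
  Visit 37.
  At 37: go left to 3.
    Visit 3.
    At 3: go left to 25.
      25 is a leaf — visit 25.
    At 3: go right to 22.
      22 is a leaf — visit 22.
  At 37: go right to 14.
    14 is a leaf — visit 14.
Full pre-order sequence: 7, 2, 4, 20, 24, 8, 12, 5, 17, 37, 3, 25, 22, 14.

3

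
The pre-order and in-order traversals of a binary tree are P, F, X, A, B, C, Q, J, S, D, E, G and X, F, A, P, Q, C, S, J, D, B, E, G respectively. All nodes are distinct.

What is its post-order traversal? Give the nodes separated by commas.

X, A, F, Q, S, D, J, C, G, E, B, P

The first element of pre-order is the root; it splits in-order into left and right subtrees.
Root P: left subtree has 3 nodes {X, F, A}, right has 8 {Q, C, S, J, D, B, E, G}.
  Root F: left subtree has 1 node {X}, right has 1 {A}.
  Root B: left subtree has 5 nodes {Q, C, S, J, D}, right has 2 {E, G}.
    Root C: left subtree has 1 node {Q}, right has 3 {S, J, D}.
      Root J: left subtree has 1 node {S}, right has 1 {D}.
    Root E: left subtree has 0 nodes { }, right has 1 {G}.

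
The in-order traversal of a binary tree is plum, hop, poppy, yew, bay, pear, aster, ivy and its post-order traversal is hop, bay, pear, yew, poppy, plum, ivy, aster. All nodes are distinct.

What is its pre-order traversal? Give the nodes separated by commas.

The last element of post-order is the root; it splits in-order into left and right subtrees.
Root aster: left subtree has 6 nodes {plum, hop, poppy, yew, bay, pear}, right has 1 {ivy}.
  Root plum: left subtree has 0 nodes { }, right has 5 {hop, poppy, yew, bay, pear}.
    Root poppy: left subtree has 1 node {hop}, right has 3 {yew, bay, pear}.
      Root yew: left subtree has 0 nodes { }, right has 2 {bay, pear}.
        Root pear: left subtree has 1 node {bay}, right has 0 { }.

aster, plum, poppy, hop, yew, pear, bay, ivy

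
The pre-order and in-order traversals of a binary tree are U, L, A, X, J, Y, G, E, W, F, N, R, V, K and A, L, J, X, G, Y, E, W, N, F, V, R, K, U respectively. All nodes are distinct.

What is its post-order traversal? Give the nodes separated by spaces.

A J G N V K R F W E Y X L U

The first element of pre-order is the root; it splits in-order into left and right subtrees.
Root U: left subtree has 13 nodes {A, L, J, X, G, Y, E, W, N, F, V, R, K}, right has 0 { }.
  Root L: left subtree has 1 node {A}, right has 11 {J, X, G, Y, E, W, N, F, V, R, K}.
    Root X: left subtree has 1 node {J}, right has 9 {G, Y, E, W, N, F, V, R, K}.
      Root Y: left subtree has 1 node {G}, right has 7 {E, W, N, F, V, R, K}.
        Root E: left subtree has 0 nodes { }, right has 6 {W, N, F, V, R, K}.
          Root W: left subtree has 0 nodes { }, right has 5 {N, F, V, R, K}.
            Root F: left subtree has 1 node {N}, right has 3 {V, R, K}.
              Root R: left subtree has 1 node {V}, right has 1 {K}.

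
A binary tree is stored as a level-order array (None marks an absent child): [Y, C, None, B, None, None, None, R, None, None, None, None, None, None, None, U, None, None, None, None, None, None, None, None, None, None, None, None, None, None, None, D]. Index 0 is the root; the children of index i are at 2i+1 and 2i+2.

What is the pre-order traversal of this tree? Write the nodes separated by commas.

Y, C, B, R, U, D

Pre-order visits the node, then its left subtree, then its right subtree.
Visit Y.
At Y: go left to C.
  Visit C.
  At C: go left to B.
    Visit B.
    At B: go left to R.
      Visit R.
      At R: go left to U.
        Visit U.
        At U: go left to D.
          D is a leaf — visit D.
        At U: no right child.
      At R: no right child.
    At B: no right child.
  At C: no right child.
At Y: no right child.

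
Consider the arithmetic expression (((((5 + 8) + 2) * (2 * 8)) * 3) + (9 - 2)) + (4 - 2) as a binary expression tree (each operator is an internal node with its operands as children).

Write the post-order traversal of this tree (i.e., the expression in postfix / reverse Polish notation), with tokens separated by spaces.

Post-order on an expression tree gives postfix notation: for each operator, emit left operand, right operand, then the operator.

5 8 + 2 + 2 8 * * 3 * 9 2 - + 4 2 - +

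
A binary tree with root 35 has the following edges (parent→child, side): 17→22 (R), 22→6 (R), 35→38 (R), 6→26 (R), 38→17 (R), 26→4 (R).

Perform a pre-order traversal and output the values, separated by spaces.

Pre-order visits the node, then its left subtree, then its right subtree.
Visit 35.
At 35: no left child.
At 35: go right to 38.
  Visit 38.
  At 38: no left child.
  At 38: go right to 17.
    Visit 17.
    At 17: no left child.
    At 17: go right to 22.
      Visit 22.
      At 22: no left child.
      At 22: go right to 6.
        Visit 6.
        At 6: no left child.
        At 6: go right to 26.
          Visit 26.
          At 26: no left child.
          At 26: go right to 4.
            4 is a leaf — visit 4.

35 38 17 22 6 26 4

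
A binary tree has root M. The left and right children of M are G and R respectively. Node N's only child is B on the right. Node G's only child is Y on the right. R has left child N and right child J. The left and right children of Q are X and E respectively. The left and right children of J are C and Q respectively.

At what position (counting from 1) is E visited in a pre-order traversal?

11

Pre-order visits the node, then its left subtree, then its right subtree.
Visit M.
At M: go left to G.
  Visit G.
  At G: no left child.
  At G: go right to Y.
    Y is a leaf — visit Y.
At M: go right to R.
  Visit R.
  At R: go left to N.
    Visit N.
    At N: no left child.
    At N: go right to B.
      B is a leaf — visit B.
  At R: go right to J.
    Visit J.
    At J: go left to C.
      C is a leaf — visit C.
    At J: go right to Q.
      Visit Q.
      At Q: go left to X.
        X is a leaf — visit X.
      At Q: go right to E.
        E is a leaf — visit E.
Full pre-order sequence: M, G, Y, R, N, B, J, C, Q, X, E.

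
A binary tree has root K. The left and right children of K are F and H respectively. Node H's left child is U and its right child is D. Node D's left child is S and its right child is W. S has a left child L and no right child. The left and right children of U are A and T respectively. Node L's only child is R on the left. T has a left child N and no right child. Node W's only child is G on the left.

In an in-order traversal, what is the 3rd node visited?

In-order visits the left subtree, then the node, then the right subtree.
At K: go left to F.
  F is a leaf — visit F.
Visit K.
At K: go right to H.
  At H: go left to U.
    At U: go left to A.
      A is a leaf — visit A.
    Visit U.
    At U: go right to T.
      At T: go left to N.
        N is a leaf — visit N.
      Visit T.
      At T: no right child.
  Visit H.
  At H: go right to D.
    At D: go left to S.
      At S: go left to L.
        At L: go left to R.
          R is a leaf — visit R.
        Visit L.
        At L: no right child.
      Visit S.
      At S: no right child.
    Visit D.
    At D: go right to W.
      At W: go left to G.
        G is a leaf — visit G.
      Visit W.
      At W: no right child.
Full in-order sequence: F, K, A, U, N, T, H, R, L, S, D, G, W.

A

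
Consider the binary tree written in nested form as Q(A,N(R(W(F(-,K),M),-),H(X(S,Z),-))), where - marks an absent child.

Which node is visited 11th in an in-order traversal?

Z

In-order visits the left subtree, then the node, then the right subtree.
At Q: go left to A.
  A is a leaf — visit A.
Visit Q.
At Q: go right to N.
  At N: go left to R.
    At R: go left to W.
      At W: go left to F.
        At F: no left child.
        Visit F.
        At F: go right to K.
          K is a leaf — visit K.
      Visit W.
      At W: go right to M.
        M is a leaf — visit M.
    Visit R.
    At R: no right child.
  Visit N.
  At N: go right to H.
    At H: go left to X.
      At X: go left to S.
        S is a leaf — visit S.
      Visit X.
      At X: go right to Z.
        Z is a leaf — visit Z.
    Visit H.
    At H: no right child.
Full in-order sequence: A, Q, F, K, W, M, R, N, S, X, Z, H.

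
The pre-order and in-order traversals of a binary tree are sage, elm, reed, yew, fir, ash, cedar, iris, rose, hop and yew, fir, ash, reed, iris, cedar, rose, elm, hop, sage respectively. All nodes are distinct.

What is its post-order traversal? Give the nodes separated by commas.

ash, fir, yew, iris, rose, cedar, reed, hop, elm, sage

The first element of pre-order is the root; it splits in-order into left and right subtrees.
Root sage: left subtree has 9 nodes {yew, fir, ash, reed, iris, cedar, rose, elm, hop}, right has 0 { }.
  Root elm: left subtree has 7 nodes {yew, fir, ash, reed, iris, cedar, rose}, right has 1 {hop}.
    Root reed: left subtree has 3 nodes {yew, fir, ash}, right has 3 {iris, cedar, rose}.
      Root yew: left subtree has 0 nodes { }, right has 2 {fir, ash}.
        Root fir: left subtree has 0 nodes { }, right has 1 {ash}.
      Root cedar: left subtree has 1 node {iris}, right has 1 {rose}.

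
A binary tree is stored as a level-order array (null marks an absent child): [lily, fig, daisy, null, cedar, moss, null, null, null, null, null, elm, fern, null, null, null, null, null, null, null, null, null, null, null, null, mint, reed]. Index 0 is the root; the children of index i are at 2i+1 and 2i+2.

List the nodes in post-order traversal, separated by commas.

Post-order visits the left subtree, then the right subtree, then the node.
At lily: go left to fig.
  At fig: no left child.
  At fig: go right to cedar.
    cedar is a leaf — visit cedar.
  Visit fig.
At lily: go right to daisy.
  At daisy: go left to moss.
    At moss: go left to elm.
      elm is a leaf — visit elm.
    At moss: go right to fern.
      At fern: go left to mint.
        mint is a leaf — visit mint.
      At fern: go right to reed.
        reed is a leaf — visit reed.
      Visit fern.
    Visit moss.
  At daisy: no right child.
  Visit daisy.
Visit lily.

cedar, fig, elm, mint, reed, fern, moss, daisy, lily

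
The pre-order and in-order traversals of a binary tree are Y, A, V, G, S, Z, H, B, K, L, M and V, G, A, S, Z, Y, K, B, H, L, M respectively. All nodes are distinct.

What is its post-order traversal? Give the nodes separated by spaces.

G V Z S A K B M L H Y

The first element of pre-order is the root; it splits in-order into left and right subtrees.
Root Y: left subtree has 5 nodes {V, G, A, S, Z}, right has 5 {K, B, H, L, M}.
  Root A: left subtree has 2 nodes {V, G}, right has 2 {S, Z}.
    Root V: left subtree has 0 nodes { }, right has 1 {G}.
    Root S: left subtree has 0 nodes { }, right has 1 {Z}.
  Root H: left subtree has 2 nodes {K, B}, right has 2 {L, M}.
    Root B: left subtree has 1 node {K}, right has 0 { }.
    Root L: left subtree has 0 nodes { }, right has 1 {M}.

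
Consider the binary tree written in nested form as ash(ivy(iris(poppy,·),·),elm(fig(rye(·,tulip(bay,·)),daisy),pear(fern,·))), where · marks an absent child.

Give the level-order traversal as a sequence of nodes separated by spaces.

ash ivy elm iris fig pear poppy rye daisy fern tulip bay

Level-order visits nodes level by level from the root, left to right within each level.
Level 0: ash
Level 1: ivy, elm
Level 2: iris, fig, pear
Level 3: poppy, rye, daisy, fern
Level 4: tulip
Level 5: bay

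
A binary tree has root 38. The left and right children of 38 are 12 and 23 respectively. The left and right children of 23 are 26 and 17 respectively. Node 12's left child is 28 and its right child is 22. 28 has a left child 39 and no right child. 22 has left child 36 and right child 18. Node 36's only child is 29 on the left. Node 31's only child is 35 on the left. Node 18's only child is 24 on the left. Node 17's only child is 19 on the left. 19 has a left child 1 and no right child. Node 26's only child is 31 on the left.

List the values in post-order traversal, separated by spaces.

39 28 29 36 24 18 22 12 35 31 26 1 19 17 23 38

Post-order visits the left subtree, then the right subtree, then the node.
At 38: go left to 12.
  At 12: go left to 28.
    At 28: go left to 39.
      39 is a leaf — visit 39.
    At 28: no right child.
    Visit 28.
  At 12: go right to 22.
    At 22: go left to 36.
      At 36: go left to 29.
        29 is a leaf — visit 29.
      At 36: no right child.
      Visit 36.
    At 22: go right to 18.
      At 18: go left to 24.
        24 is a leaf — visit 24.
      At 18: no right child.
      Visit 18.
    Visit 22.
  Visit 12.
At 38: go right to 23.
  At 23: go left to 26.
    At 26: go left to 31.
      At 31: go left to 35.
        35 is a leaf — visit 35.
      At 31: no right child.
      Visit 31.
    At 26: no right child.
    Visit 26.
  At 23: go right to 17.
    At 17: go left to 19.
      At 19: go left to 1.
        1 is a leaf — visit 1.
      At 19: no right child.
      Visit 19.
    At 17: no right child.
    Visit 17.
  Visit 23.
Visit 38.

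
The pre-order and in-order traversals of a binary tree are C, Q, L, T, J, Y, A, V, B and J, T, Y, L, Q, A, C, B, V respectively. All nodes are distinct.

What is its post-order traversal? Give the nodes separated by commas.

The first element of pre-order is the root; it splits in-order into left and right subtrees.
Root C: left subtree has 6 nodes {J, T, Y, L, Q, A}, right has 2 {B, V}.
  Root Q: left subtree has 4 nodes {J, T, Y, L}, right has 1 {A}.
    Root L: left subtree has 3 nodes {J, T, Y}, right has 0 { }.
      Root T: left subtree has 1 node {J}, right has 1 {Y}.
  Root V: left subtree has 1 node {B}, right has 0 { }.

J, Y, T, L, A, Q, B, V, C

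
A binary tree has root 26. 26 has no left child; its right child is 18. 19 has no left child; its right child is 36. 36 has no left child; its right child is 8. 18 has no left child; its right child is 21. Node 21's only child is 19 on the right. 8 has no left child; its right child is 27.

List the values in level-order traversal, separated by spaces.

26 18 21 19 36 8 27

Level-order visits nodes level by level from the root, left to right within each level.
Level 0: 26
Level 1: 18
Level 2: 21
Level 3: 19
Level 4: 36
Level 5: 8
Level 6: 27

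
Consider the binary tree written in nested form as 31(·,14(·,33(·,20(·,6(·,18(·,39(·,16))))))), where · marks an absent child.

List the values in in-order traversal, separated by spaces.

31 14 33 20 6 18 39 16

In-order visits the left subtree, then the node, then the right subtree.
At 31: no left child.
Visit 31.
At 31: go right to 14.
  At 14: no left child.
  Visit 14.
  At 14: go right to 33.
    At 33: no left child.
    Visit 33.
    At 33: go right to 20.
      At 20: no left child.
      Visit 20.
      At 20: go right to 6.
        At 6: no left child.
        Visit 6.
        At 6: go right to 18.
          At 18: no left child.
          Visit 18.
          At 18: go right to 39.
            At 39: no left child.
            Visit 39.
            At 39: go right to 16.
              16 is a leaf — visit 16.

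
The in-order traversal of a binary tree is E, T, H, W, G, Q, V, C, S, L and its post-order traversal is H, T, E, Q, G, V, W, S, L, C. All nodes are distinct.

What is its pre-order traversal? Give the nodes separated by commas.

The last element of post-order is the root; it splits in-order into left and right subtrees.
Root C: left subtree has 7 nodes {E, T, H, W, G, Q, V}, right has 2 {S, L}.
  Root W: left subtree has 3 nodes {E, T, H}, right has 3 {G, Q, V}.
    Root E: left subtree has 0 nodes { }, right has 2 {T, H}.
      Root T: left subtree has 0 nodes { }, right has 1 {H}.
    Root V: left subtree has 2 nodes {G, Q}, right has 0 { }.
      Root G: left subtree has 0 nodes { }, right has 1 {Q}.
  Root L: left subtree has 1 node {S}, right has 0 { }.

C, W, E, T, H, V, G, Q, L, S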